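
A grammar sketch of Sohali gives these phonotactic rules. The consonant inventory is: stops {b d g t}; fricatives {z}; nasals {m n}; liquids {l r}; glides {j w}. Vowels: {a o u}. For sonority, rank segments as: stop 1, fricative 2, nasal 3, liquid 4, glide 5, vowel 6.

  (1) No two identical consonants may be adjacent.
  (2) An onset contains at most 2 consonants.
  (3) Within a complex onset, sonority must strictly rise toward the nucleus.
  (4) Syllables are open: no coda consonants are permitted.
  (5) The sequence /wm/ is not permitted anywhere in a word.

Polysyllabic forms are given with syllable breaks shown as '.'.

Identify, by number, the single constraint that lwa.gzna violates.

lwa.gzna: syllable 2 onset /gzn/ has 3 consonants (> 2).
This is a violation of constraint 2: "An onset contains at most 2 consonants."
The remaining constraints (1, 3, 4, 5) are satisfied.

2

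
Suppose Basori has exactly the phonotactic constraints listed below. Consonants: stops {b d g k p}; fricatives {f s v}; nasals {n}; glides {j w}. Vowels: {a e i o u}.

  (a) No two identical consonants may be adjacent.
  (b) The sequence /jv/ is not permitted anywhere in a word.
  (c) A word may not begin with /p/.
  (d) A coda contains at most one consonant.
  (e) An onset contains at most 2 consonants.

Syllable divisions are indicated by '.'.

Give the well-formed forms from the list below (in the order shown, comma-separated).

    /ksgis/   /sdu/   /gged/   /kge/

/sdu/, /kge/

/ksgis/ — violates constraint (e): syllable 1 onset /ksg/ has 3 consonants (> 2) → ill-formed
/sdu/ — σ1 onset /sd/ (2C), coda /∅/ ok → well-formed
/gged/ — violates constraint (a): adjacent identical consonants /gg/ → ill-formed
/kge/ — σ1 onset /kg/ (2C), coda /∅/ ok → well-formed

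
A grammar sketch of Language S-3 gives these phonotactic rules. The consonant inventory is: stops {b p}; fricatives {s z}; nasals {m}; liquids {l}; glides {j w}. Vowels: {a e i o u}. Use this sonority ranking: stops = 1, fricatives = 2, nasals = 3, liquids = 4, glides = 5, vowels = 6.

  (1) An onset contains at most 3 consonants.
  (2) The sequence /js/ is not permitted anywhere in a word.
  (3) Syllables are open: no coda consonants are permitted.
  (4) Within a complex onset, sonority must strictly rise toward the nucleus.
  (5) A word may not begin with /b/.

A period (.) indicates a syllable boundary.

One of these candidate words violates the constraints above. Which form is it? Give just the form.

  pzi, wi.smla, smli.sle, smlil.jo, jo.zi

smlil.jo

pzi — σ1 onset /pz/ (1→2 rises), coda /∅/ ok → well-formed
wi.smla — σ1 onset /w/, coda /∅/ ok; σ2 onset /sml/ (2→3→4 rises), coda /∅/ ok → well-formed
smli.sle — σ1 onset /sml/ (2→3→4 rises), coda /∅/ ok; σ2 onset /sl/ (2→4 rises), coda /∅/ ok → well-formed
smlil.jo — violates constraint 3: syllable 1 coda /l/ has 1 consonant (> 0) → ill-formed
jo.zi — σ1 onset /j/, coda /∅/ ok; σ2 onset /z/, coda /∅/ ok → well-formed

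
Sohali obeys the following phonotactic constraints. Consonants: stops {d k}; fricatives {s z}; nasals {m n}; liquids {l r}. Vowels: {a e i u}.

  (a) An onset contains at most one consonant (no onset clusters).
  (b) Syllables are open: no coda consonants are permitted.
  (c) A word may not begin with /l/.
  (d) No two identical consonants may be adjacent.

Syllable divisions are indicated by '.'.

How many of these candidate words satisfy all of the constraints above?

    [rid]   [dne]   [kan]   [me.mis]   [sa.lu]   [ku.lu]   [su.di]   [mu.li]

4

[rid] — violates constraint (b): syllable 1 coda /d/ has 1 consonant (> 0) → not permitted
[dne] — violates constraint (a): syllable 1 onset /dn/ has 2 consonants (> 1) → not permitted
[kan] — violates constraint (b): syllable 1 coda /n/ has 1 consonant (> 0) → not permitted
[me.mis] — violates constraint (b): syllable 2 coda /s/ has 1 consonant (> 0) → not permitted
[sa.lu] — σ1 onset /s/, coda /∅/ ok; σ2 onset /l/, coda /∅/ ok → permitted
[ku.lu] — σ1 onset /k/, coda /∅/ ok; σ2 onset /l/, coda /∅/ ok → permitted
[su.di] — σ1 onset /s/, coda /∅/ ok; σ2 onset /d/, coda /∅/ ok → permitted
[mu.li] — σ1 onset /m/, coda /∅/ ok; σ2 onset /l/, coda /∅/ ok → permitted
Permitted: [sa.lu], [ku.lu], [su.di], [mu.li] → 4.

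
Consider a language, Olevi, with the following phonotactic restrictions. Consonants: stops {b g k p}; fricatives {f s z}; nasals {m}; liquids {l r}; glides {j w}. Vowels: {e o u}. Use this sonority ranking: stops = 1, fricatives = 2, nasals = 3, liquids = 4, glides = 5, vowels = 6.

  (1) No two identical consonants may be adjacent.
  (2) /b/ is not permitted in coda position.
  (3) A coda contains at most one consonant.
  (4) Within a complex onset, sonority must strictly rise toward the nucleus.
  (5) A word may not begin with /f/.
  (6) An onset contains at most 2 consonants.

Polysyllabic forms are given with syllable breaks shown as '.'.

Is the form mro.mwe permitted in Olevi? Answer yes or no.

yes

mro.mwe — σ1 onset /mr/ (3→4 rises), coda /∅/ ok; σ2 onset /mw/ (3→5 rises), coda /∅/ ok → permitted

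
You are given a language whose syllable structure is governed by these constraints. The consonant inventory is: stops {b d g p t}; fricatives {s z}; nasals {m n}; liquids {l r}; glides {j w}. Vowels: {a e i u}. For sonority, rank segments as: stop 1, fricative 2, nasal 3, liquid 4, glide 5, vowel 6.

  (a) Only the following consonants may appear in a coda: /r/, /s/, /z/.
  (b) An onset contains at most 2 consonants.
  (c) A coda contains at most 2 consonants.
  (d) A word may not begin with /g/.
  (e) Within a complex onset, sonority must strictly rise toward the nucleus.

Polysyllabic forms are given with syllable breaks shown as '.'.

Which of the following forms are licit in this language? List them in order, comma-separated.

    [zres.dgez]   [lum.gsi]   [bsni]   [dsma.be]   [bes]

[bes]

[zres.dgez] — violates constraint (e): syllable 2 onset /dg/: /d/ (stop, 1) → /g/ (stop, 1) does not rise → illicit
[lum.gsi] — violates constraint (a): syllable 1 coda contains /m/, which is not a licensed coda consonant → illicit
[bsni] — violates constraint (b): syllable 1 onset /bsn/ has 3 consonants (> 2) → illicit
[dsma.be] — violates constraint (b): syllable 1 onset /dsm/ has 3 consonants (> 2) → illicit
[bes] — σ1 onset /b/, coda /s/ ok → licit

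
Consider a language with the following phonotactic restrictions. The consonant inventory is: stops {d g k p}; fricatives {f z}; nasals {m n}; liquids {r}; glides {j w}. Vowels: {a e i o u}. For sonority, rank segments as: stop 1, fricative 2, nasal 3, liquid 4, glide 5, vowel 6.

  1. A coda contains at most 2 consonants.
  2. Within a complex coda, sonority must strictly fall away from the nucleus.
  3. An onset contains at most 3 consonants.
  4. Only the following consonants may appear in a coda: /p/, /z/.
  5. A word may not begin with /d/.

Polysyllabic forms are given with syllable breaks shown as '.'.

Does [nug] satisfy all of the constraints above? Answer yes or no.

no

[nug] — violates constraint 4: syllable 1 coda contains /g/, which is not a licensed coda consonant → ill-formed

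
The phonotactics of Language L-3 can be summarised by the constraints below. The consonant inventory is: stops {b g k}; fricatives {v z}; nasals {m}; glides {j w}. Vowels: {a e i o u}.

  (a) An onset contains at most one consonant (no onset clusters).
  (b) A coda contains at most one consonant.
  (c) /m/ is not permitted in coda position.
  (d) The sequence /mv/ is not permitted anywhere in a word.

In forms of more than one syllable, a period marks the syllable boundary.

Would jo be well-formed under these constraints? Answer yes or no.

yes

jo — σ1 onset /j/, coda /∅/ ok → well-formed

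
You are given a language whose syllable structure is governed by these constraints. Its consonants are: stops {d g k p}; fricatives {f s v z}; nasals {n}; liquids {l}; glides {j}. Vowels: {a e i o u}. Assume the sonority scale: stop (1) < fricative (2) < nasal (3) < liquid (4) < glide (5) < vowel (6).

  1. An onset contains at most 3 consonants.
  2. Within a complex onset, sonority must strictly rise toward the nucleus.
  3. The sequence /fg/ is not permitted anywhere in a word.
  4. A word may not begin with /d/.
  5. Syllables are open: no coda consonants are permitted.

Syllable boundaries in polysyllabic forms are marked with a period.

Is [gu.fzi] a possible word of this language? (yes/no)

no

[gu.fzi] — violates constraint 2: syllable 2 onset /fz/: /f/ (fricative, 2) → /z/ (fricative, 2) does not rise → illicit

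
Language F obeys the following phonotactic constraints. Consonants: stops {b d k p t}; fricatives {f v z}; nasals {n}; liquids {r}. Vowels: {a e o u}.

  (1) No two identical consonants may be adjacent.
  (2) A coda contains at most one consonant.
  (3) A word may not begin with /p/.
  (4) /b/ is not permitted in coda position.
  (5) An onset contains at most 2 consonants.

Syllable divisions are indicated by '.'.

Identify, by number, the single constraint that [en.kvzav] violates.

5

[en.kvzav]: syllable 2 onset /kvz/ has 3 consonants (> 2).
This is a violation of constraint 5: "An onset contains at most 2 consonants."
The remaining constraints (1, 2, 3, 4) are satisfied.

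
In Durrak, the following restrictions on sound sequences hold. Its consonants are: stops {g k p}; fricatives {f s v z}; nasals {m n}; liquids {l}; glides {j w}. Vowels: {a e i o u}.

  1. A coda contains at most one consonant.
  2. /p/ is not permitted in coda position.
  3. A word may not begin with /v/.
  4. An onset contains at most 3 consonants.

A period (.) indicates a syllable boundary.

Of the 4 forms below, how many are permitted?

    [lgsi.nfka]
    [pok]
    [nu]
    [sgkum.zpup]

[lgsi.nfka] — σ1 onset /lgs/ (3C), coda /∅/ ok; σ2 onset /nfk/ (3C), coda /∅/ ok → permitted
[pok] — σ1 onset /p/, coda /k/ ok → permitted
[nu] — σ1 onset /n/, coda /∅/ ok → permitted
[sgkum.zpup] — violates constraint 2: syllable 2 coda contains /p/ → not permitted
Permitted: [lgsi.nfka], [pok], [nu] → 3.

3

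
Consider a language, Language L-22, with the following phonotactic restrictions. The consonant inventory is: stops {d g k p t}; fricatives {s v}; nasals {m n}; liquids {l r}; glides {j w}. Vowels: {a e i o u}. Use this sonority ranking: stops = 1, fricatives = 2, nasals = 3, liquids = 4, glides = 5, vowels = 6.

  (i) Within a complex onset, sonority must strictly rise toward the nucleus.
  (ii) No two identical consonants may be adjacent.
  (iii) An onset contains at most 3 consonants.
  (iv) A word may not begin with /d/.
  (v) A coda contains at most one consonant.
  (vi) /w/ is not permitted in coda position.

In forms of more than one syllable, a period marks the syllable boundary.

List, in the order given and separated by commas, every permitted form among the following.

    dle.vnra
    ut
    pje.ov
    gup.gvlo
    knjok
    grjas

dle.vnra — violates constraint (iv): word begins with /d/ → not permitted
ut — σ1 onset /∅/, coda /t/ ok → permitted
pje.ov — σ1 onset /pj/ (1→5 rises), coda /∅/ ok; σ2 onset /∅/, coda /v/ ok → permitted
gup.gvlo — σ1 onset /g/, coda /p/ ok; σ2 onset /gvl/ (1→2→4 rises), coda /∅/ ok → permitted
knjok — σ1 onset /knj/ (1→3→5 rises), coda /k/ ok → permitted
grjas — σ1 onset /grj/ (1→4→5 rises), coda /s/ ok → permitted

ut, pje.ov, gup.gvlo, knjok, grjas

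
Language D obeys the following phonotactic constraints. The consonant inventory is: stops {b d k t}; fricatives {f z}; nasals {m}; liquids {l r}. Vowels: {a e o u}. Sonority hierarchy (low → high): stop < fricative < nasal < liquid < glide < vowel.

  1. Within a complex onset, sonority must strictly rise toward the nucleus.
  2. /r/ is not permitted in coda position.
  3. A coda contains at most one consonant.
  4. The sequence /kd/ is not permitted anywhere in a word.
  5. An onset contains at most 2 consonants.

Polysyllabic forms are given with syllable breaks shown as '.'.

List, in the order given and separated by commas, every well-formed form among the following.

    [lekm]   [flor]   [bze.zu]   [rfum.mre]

[lekm] — violates constraint 3: syllable 1 coda /km/ has 2 consonants (> 1) → ill-formed
[flor] — violates constraint 2: syllable 1 coda contains /r/ → ill-formed
[bze.zu] — σ1 onset /bz/ (1→2 rises), coda /∅/ ok; σ2 onset /z/, coda /∅/ ok → well-formed
[rfum.mre] — violates constraint 1: syllable 1 onset /rf/: /r/ (liquid, 4) → /f/ (fricative, 2) does not rise → ill-formed

[bze.zu]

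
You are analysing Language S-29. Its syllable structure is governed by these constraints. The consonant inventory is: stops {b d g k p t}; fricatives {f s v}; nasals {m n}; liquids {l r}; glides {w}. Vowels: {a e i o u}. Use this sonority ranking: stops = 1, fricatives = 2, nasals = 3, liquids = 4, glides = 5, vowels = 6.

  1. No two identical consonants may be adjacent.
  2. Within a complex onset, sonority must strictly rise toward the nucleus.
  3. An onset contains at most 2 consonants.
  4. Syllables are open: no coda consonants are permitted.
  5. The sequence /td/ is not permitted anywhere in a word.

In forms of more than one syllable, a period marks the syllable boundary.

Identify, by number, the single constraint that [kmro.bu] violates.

[kmro.bu]: syllable 1 onset /kmr/ has 3 consonants (> 2).
This is a violation of constraint 3: "An onset contains at most 2 consonants."
The remaining constraints (1, 2, 4, 5) are satisfied.

3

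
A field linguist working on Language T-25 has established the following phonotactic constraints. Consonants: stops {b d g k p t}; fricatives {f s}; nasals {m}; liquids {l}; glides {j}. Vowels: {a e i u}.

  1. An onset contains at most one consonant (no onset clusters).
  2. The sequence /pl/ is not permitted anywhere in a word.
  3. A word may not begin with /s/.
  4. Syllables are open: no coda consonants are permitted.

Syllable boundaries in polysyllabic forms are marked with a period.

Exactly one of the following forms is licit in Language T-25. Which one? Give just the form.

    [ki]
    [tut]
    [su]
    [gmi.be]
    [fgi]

[ki]

[ki] — σ1 onset /k/, coda /∅/ ok → licit
[tut] — violates constraint 4: syllable 1 coda /t/ has 1 consonant (> 0) → illicit
[su] — violates constraint 3: word begins with /s/ → illicit
[gmi.be] — violates constraint 1: syllable 1 onset /gm/ has 2 consonants (> 1) → illicit
[fgi] — violates constraint 1: syllable 1 onset /fg/ has 2 consonants (> 1) → illicit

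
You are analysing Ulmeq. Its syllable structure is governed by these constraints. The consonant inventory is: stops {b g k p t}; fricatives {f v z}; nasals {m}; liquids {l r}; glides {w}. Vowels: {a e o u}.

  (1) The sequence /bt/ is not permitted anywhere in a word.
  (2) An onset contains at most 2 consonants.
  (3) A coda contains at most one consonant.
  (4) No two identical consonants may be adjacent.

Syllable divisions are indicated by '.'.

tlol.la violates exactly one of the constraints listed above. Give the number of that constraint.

tlol.la: adjacent identical consonants /ll/.
This is a violation of constraint 4: "No two identical consonants may be adjacent."
The remaining constraints (1, 2, 3) are satisfied.

4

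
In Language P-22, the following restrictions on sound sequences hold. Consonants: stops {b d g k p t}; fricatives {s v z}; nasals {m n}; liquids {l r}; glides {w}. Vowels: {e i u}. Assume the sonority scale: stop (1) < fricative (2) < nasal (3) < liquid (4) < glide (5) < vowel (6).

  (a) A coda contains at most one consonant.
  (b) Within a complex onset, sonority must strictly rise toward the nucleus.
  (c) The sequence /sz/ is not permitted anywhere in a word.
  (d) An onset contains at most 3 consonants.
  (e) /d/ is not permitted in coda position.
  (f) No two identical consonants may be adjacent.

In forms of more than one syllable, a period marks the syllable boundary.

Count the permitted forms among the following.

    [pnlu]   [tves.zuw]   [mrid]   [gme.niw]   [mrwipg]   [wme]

[pnlu] — σ1 onset /pnl/ (1→3→4 rises), coda /∅/ ok → permitted
[tves.zuw] — violates constraint (c): contains banned sequence /sz/ → not permitted
[mrid] — violates constraint (e): syllable 1 coda contains /d/ → not permitted
[gme.niw] — σ1 onset /gm/ (1→3 rises), coda /∅/ ok; σ2 onset /n/, coda /w/ ok → permitted
[mrwipg] — violates constraint (a): syllable 1 coda /pg/ has 2 consonants (> 1) → not permitted
[wme] — violates constraint (b): syllable 1 onset /wm/: /w/ (glide, 5) → /m/ (nasal, 3) does not rise → not permitted
Permitted: [pnlu], [gme.niw] → 2.

2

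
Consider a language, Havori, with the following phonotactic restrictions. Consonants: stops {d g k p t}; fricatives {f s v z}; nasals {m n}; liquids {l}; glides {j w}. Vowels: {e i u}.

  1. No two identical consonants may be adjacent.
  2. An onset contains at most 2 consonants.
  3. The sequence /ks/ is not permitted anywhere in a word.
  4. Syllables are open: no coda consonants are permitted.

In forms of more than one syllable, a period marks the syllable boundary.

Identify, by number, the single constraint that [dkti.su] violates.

2

[dkti.su]: syllable 1 onset /dkt/ has 3 consonants (> 2).
This is a violation of constraint 2: "An onset contains at most 2 consonants."
The remaining constraints (1, 3, 4) are satisfied.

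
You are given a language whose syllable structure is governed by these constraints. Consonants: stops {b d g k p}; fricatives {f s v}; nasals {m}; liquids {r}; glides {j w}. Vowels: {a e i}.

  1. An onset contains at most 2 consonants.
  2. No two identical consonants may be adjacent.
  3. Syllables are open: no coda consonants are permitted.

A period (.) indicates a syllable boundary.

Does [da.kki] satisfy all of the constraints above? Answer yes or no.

no

[da.kki] — violates constraint 2: adjacent identical consonants /kk/ → illicit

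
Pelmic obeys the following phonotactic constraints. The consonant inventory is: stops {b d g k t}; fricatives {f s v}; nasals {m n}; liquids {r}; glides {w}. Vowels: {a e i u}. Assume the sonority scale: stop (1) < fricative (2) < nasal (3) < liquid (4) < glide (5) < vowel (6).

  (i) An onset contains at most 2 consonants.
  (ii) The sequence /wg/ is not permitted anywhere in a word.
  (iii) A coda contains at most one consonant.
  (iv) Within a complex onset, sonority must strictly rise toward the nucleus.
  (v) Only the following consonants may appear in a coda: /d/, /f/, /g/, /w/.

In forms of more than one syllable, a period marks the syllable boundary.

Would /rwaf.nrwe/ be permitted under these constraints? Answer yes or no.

/rwaf.nrwe/ — violates constraint (i): syllable 2 onset /nrw/ has 3 consonants (> 2) → not permitted

no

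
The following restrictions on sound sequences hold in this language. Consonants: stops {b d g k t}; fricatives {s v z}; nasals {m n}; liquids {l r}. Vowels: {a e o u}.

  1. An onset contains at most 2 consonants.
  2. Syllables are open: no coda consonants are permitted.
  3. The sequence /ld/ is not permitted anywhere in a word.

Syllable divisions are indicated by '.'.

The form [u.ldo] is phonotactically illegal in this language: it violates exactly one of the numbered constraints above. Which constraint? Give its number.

3

[u.ldo]: contains banned sequence /ld/.
This is a violation of constraint 3: "The sequence /ld/ is not permitted anywhere in a word."
The remaining constraints (1, 2) are satisfied.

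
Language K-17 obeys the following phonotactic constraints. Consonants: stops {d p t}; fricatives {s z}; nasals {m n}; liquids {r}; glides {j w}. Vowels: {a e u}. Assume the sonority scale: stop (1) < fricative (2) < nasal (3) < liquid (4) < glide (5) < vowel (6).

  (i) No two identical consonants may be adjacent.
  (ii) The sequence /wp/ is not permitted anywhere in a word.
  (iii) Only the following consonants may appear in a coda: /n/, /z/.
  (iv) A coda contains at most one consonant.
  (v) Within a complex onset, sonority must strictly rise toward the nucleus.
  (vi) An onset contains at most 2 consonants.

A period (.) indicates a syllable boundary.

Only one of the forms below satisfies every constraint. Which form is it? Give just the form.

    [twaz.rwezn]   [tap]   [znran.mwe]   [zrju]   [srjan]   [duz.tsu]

[duz.tsu]

[twaz.rwezn] — violates constraint (iv): syllable 2 coda /zn/ has 2 consonants (> 1) → illicit
[tap] — violates constraint (iii): syllable 1 coda contains /p/, which is not a licensed coda consonant → illicit
[znran.mwe] — violates constraint (vi): syllable 1 onset /znr/ has 3 consonants (> 2) → illicit
[zrju] — violates constraint (vi): syllable 1 onset /zrj/ has 3 consonants (> 2) → illicit
[srjan] — violates constraint (vi): syllable 1 onset /srj/ has 3 consonants (> 2) → illicit
[duz.tsu] — σ1 onset /d/, coda /z/ ok; σ2 onset /ts/ (1→2 rises), coda /∅/ ok → licit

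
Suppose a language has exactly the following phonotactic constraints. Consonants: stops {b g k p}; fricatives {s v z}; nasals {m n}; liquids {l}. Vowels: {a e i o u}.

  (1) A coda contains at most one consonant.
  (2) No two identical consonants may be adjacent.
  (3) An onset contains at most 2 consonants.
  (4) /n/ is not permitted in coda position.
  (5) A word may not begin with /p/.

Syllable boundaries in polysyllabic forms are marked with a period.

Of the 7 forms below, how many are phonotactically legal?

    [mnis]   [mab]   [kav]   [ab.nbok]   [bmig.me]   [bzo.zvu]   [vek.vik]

[mnis] — σ1 onset /mn/ (2C), coda /s/ ok → phonotactically legal
[mab] — σ1 onset /m/, coda /b/ ok → phonotactically legal
[kav] — σ1 onset /k/, coda /v/ ok → phonotactically legal
[ab.nbok] — σ1 onset /∅/, coda /b/ ok; σ2 onset /nb/ (2C), coda /k/ ok → phonotactically legal
[bmig.me] — σ1 onset /bm/ (2C), coda /g/ ok; σ2 onset /m/, coda /∅/ ok → phonotactically legal
[bzo.zvu] — σ1 onset /bz/ (2C), coda /∅/ ok; σ2 onset /zv/ (2C), coda /∅/ ok → phonotactically legal
[vek.vik] — σ1 onset /v/, coda /k/ ok; σ2 onset /v/, coda /k/ ok → phonotactically legal
Phonotactically legal: [mnis], [mab], [kav], [ab.nbok], [bmig.me], [bzo.zvu], [vek.vik] → 7.

7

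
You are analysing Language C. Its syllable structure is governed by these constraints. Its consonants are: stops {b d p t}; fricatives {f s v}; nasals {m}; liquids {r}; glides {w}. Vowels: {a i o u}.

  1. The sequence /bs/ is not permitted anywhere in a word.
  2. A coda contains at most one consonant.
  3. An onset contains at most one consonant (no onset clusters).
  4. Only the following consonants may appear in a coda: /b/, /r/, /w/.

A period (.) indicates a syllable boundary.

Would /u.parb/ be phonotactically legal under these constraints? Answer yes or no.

/u.parb/ — violates constraint 2: syllable 2 coda /rb/ has 2 consonants (> 1) → phonotactically illegal

no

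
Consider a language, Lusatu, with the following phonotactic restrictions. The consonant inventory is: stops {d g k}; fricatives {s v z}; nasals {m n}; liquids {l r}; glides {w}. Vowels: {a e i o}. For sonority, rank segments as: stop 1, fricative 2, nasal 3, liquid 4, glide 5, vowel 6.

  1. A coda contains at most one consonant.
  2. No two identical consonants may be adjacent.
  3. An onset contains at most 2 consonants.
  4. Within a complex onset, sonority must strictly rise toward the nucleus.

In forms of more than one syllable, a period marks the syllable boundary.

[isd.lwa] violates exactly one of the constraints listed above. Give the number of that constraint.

1

[isd.lwa]: syllable 1 coda /sd/ has 2 consonants (> 1).
This is a violation of constraint 1: "A coda contains at most one consonant."
The remaining constraints (2, 3, 4) are satisfied.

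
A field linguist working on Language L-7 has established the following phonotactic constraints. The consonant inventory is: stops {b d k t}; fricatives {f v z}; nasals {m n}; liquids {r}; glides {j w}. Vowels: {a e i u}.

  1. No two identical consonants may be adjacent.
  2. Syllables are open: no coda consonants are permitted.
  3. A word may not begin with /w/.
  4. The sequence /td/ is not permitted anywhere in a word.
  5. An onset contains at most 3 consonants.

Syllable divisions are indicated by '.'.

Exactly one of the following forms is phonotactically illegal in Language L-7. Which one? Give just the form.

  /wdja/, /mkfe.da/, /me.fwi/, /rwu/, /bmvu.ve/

/wdja/

/wdja/ — violates constraint 3: word begins with /w/ → phonotactically illegal
/mkfe.da/ — σ1 onset /mkf/ (3C), coda /∅/ ok; σ2 onset /d/, coda /∅/ ok → phonotactically legal
/me.fwi/ — σ1 onset /m/, coda /∅/ ok; σ2 onset /fw/ (2C), coda /∅/ ok → phonotactically legal
/rwu/ — σ1 onset /rw/ (2C), coda /∅/ ok → phonotactically legal
/bmvu.ve/ — σ1 onset /bmv/ (3C), coda /∅/ ok; σ2 onset /v/, coda /∅/ ok → phonotactically legal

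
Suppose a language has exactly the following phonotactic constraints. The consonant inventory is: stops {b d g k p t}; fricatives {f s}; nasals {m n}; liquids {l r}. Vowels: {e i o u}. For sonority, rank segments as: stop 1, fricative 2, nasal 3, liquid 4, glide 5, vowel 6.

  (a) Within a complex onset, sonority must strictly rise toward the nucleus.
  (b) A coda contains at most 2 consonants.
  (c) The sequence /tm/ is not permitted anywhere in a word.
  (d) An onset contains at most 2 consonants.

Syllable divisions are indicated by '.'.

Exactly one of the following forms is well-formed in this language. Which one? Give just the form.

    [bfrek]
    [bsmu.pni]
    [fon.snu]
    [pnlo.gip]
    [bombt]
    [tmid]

[bfrek] — violates constraint (d): syllable 1 onset /bfr/ has 3 consonants (> 2) → ill-formed
[bsmu.pni] — violates constraint (d): syllable 1 onset /bsm/ has 3 consonants (> 2) → ill-formed
[fon.snu] — σ1 onset /f/, coda /n/ ok; σ2 onset /sn/ (2→3 rises), coda /∅/ ok → well-formed
[pnlo.gip] — violates constraint (d): syllable 1 onset /pnl/ has 3 consonants (> 2) → ill-formed
[bombt] — violates constraint (b): syllable 1 coda /mbt/ has 3 consonants (> 2) → ill-formed
[tmid] — violates constraint (c): contains banned sequence /tm/ → ill-formed

[fon.snu]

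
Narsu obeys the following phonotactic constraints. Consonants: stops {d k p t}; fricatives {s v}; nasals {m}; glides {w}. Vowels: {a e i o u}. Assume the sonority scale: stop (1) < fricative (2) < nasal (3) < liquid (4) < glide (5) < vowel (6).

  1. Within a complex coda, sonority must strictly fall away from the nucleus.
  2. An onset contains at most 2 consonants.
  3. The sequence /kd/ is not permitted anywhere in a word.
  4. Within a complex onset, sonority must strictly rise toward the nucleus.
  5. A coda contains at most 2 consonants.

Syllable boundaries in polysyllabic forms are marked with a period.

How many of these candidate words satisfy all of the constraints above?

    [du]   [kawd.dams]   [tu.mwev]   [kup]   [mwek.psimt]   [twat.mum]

6

[du] — σ1 onset /d/, coda /∅/ ok → well-formed
[kawd.dams] — σ1 onset /k/, coda /wd/ (5→1 falls) ok; σ2 onset /d/, coda /ms/ (3→2 falls) ok → well-formed
[tu.mwev] — σ1 onset /t/, coda /∅/ ok; σ2 onset /mw/ (3→5 rises), coda /v/ ok → well-formed
[kup] — σ1 onset /k/, coda /p/ ok → well-formed
[mwek.psimt] — σ1 onset /mw/ (3→5 rises), coda /k/ ok; σ2 onset /ps/ (1→2 rises), coda /mt/ (3→1 falls) ok → well-formed
[twat.mum] — σ1 onset /tw/ (1→5 rises), coda /t/ ok; σ2 onset /m/, coda /m/ ok → well-formed
Well-formed: [du], [kawd.dams], [tu.mwev], [kup], [mwek.psimt], [twat.mum] → 6.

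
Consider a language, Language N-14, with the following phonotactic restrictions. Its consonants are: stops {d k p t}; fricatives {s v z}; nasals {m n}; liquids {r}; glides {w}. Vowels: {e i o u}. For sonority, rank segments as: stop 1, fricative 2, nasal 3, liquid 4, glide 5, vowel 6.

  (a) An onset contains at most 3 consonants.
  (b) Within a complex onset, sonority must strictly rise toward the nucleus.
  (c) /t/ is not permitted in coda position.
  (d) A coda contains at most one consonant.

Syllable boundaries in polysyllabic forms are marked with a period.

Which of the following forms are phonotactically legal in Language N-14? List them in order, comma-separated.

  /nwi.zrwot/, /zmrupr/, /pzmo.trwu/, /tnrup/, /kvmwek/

/pzmo.trwu/, /tnrup/

/nwi.zrwot/ — violates constraint (c): syllable 2 coda contains /t/ → phonotactically illegal
/zmrupr/ — violates constraint (d): syllable 1 coda /pr/ has 2 consonants (> 1) → phonotactically illegal
/pzmo.trwu/ — σ1 onset /pzm/ (1→2→3 rises), coda /∅/ ok; σ2 onset /trw/ (1→4→5 rises), coda /∅/ ok → phonotactically legal
/tnrup/ — σ1 onset /tnr/ (1→3→4 rises), coda /p/ ok → phonotactically legal
/kvmwek/ — violates constraint (a): syllable 1 onset /kvmw/ has 4 consonants (> 3) → phonotactically illegal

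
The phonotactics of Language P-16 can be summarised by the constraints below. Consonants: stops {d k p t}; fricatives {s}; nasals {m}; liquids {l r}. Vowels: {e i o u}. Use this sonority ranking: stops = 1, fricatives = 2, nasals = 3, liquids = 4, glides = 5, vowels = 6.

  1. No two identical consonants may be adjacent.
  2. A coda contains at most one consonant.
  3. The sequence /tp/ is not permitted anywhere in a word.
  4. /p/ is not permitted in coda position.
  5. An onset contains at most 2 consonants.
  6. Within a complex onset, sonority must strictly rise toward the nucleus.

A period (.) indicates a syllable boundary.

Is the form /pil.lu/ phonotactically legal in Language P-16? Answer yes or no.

/pil.lu/ — violates constraint 1: adjacent identical consonants /ll/ → phonotactically illegal

no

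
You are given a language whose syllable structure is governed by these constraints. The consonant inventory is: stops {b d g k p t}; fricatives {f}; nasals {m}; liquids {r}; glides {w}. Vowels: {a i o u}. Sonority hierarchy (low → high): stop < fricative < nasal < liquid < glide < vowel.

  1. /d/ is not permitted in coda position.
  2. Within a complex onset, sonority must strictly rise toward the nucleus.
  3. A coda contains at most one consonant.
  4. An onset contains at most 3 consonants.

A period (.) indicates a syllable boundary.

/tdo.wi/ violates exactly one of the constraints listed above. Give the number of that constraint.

2

/tdo.wi/: syllable 1 onset /td/: /t/ (stop, 1) → /d/ (stop, 1) does not rise.
This is a violation of constraint 2: "Within a complex onset, sonority must strictly rise toward the nucleus."
The remaining constraints (1, 3, 4) are satisfied.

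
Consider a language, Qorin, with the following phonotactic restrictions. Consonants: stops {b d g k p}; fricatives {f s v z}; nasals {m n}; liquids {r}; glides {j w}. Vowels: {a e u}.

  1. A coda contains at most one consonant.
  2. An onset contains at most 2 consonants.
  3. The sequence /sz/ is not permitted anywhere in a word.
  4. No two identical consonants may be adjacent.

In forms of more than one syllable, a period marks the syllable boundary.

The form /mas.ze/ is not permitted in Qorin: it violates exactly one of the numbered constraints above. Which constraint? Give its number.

/mas.ze/: contains banned sequence /sz/.
This is a violation of constraint 3: "The sequence /sz/ is not permitted anywhere in a word."
The remaining constraints (1, 2, 4) are satisfied.

3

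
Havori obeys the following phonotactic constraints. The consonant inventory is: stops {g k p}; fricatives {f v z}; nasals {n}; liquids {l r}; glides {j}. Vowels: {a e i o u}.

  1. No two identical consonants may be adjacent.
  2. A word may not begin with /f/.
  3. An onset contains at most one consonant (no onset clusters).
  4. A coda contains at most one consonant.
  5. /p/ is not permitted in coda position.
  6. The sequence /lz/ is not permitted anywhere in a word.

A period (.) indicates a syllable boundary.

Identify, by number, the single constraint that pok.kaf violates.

1

pok.kaf: adjacent identical consonants /kk/.
This is a violation of constraint 1: "No two identical consonants may be adjacent."
The remaining constraints (2, 3, 4, 5, 6) are satisfied.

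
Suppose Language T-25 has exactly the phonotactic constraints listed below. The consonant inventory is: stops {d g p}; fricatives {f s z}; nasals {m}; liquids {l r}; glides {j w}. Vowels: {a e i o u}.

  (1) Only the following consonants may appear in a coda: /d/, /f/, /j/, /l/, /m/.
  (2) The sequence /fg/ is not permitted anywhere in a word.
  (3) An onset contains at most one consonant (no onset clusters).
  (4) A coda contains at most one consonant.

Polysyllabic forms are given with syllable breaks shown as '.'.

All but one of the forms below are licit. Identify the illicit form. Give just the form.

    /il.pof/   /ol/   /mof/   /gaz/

/il.pof/ — σ1 onset /∅/, coda /l/ ok; σ2 onset /p/, coda /f/ ok → licit
/ol/ — σ1 onset /∅/, coda /l/ ok → licit
/mof/ — σ1 onset /m/, coda /f/ ok → licit
/gaz/ — violates constraint 1: syllable 1 coda contains /z/, which is not a licensed coda consonant → illicit

/gaz/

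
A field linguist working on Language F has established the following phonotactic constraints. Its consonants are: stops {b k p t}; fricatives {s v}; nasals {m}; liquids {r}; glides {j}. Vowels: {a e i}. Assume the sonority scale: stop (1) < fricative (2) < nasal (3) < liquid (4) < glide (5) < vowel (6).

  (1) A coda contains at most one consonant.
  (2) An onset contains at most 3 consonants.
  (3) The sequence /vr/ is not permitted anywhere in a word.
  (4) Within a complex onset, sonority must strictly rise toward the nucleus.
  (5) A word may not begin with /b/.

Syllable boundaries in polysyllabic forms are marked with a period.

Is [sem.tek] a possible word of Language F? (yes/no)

yes

[sem.tek] — σ1 onset /s/, coda /m/ ok; σ2 onset /t/, coda /k/ ok → permitted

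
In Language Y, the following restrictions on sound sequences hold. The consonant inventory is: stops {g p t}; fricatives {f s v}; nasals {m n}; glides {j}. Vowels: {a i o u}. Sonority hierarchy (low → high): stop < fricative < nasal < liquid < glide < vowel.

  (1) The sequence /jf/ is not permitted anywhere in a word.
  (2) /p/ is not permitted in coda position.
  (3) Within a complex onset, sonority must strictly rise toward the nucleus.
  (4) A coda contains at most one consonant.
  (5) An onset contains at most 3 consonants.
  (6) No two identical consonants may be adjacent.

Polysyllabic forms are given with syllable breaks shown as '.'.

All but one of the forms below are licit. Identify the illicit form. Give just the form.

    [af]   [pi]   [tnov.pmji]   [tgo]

[tgo]

[af] — σ1 onset /∅/, coda /f/ ok → licit
[pi] — σ1 onset /p/, coda /∅/ ok → licit
[tnov.pmji] — σ1 onset /tn/ (1→3 rises), coda /v/ ok; σ2 onset /pmj/ (1→3→5 rises), coda /∅/ ok → licit
[tgo] — violates constraint 3: syllable 1 onset /tg/: /t/ (stop, 1) → /g/ (stop, 1) does not rise → illicit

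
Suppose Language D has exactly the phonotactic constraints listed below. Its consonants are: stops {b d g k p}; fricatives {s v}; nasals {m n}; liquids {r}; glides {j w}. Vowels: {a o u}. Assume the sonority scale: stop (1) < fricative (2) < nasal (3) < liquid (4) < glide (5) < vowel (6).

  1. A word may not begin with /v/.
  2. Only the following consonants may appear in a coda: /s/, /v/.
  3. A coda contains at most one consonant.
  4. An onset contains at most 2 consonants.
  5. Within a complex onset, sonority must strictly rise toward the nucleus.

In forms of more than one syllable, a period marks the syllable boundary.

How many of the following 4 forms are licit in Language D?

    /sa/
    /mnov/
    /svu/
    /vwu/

/sa/ — σ1 onset /s/, coda /∅/ ok → licit
/mnov/ — violates constraint 5: syllable 1 onset /mn/: /m/ (nasal, 3) → /n/ (nasal, 3) does not rise → illicit
/svu/ — violates constraint 5: syllable 1 onset /sv/: /s/ (fricative, 2) → /v/ (fricative, 2) does not rise → illicit
/vwu/ — violates constraint 1: word begins with /v/ → illicit
Licit: /sa/ → 1.

1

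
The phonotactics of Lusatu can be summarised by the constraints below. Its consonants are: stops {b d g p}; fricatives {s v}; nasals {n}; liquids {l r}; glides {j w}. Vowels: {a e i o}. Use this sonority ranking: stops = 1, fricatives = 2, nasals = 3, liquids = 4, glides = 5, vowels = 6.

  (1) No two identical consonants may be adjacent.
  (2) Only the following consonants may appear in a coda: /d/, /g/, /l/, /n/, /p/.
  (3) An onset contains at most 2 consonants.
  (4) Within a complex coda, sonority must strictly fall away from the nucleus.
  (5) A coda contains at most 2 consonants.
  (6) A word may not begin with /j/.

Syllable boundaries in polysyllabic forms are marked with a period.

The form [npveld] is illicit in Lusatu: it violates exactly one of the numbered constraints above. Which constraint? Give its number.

3

[npveld]: syllable 1 onset /npv/ has 3 consonants (> 2).
This is a violation of constraint 3: "An onset contains at most 2 consonants."
The remaining constraints (1, 2, 4, 5, 6) are satisfied.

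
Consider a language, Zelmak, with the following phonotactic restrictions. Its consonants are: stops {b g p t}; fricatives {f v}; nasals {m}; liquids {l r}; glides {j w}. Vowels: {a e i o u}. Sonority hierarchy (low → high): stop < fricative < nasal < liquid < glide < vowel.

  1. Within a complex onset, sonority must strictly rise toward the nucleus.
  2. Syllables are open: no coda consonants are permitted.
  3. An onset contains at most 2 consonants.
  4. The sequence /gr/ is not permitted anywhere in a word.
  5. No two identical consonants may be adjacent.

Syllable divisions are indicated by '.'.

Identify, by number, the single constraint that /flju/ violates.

3

/flju/: syllable 1 onset /flj/ has 3 consonants (> 2).
This is a violation of constraint 3: "An onset contains at most 2 consonants."
The remaining constraints (1, 2, 4, 5) are satisfied.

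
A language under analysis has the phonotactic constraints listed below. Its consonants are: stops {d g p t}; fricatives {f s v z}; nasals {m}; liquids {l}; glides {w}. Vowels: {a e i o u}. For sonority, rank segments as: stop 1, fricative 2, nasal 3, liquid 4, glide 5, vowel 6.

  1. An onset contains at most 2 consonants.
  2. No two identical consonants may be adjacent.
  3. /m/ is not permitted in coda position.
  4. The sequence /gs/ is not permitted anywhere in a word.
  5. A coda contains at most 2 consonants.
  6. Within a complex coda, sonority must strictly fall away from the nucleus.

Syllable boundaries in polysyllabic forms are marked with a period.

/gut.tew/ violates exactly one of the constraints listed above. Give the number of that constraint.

/gut.tew/: adjacent identical consonants /tt/.
This is a violation of constraint 2: "No two identical consonants may be adjacent."
The remaining constraints (1, 3, 4, 5, 6) are satisfied.

2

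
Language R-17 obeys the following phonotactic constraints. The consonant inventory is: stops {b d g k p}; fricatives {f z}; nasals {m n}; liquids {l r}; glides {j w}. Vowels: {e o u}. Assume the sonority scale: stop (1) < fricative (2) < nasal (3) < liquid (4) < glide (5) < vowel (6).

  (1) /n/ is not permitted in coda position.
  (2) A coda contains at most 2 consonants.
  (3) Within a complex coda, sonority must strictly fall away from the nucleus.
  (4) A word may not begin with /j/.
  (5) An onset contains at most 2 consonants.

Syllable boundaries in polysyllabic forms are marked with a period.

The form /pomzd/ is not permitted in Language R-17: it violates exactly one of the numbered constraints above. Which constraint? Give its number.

2

/pomzd/: syllable 1 coda /mzd/ has 3 consonants (> 2).
This is a violation of constraint 2: "A coda contains at most 2 consonants."
The remaining constraints (1, 3, 4, 5) are satisfied.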